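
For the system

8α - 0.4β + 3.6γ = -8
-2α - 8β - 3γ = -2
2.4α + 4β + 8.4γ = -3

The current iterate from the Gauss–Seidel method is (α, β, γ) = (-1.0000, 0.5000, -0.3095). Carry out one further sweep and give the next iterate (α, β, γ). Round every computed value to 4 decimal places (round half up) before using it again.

(-0.8357, 0.5750, -0.3922)

One sweep:
  α = (-8 - (-0.4)·0.5000 - (3.6)·-0.3095) / (8) = -0.8357
  β = (-2 - (-2)·-0.8357 - (-3)·-0.3095) / (-8) = 0.5750
  γ = (-3 - (2.4)·-0.8357 - (4)·0.5750) / (8.4) = -0.3922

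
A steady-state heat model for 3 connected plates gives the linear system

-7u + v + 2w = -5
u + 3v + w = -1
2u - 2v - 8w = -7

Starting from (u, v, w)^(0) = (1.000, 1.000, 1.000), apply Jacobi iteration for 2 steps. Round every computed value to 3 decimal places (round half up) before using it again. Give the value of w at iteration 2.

Iteration 1:
  u = (-5 - (1)·1.000 - (2)·1.000) / (-7) = 1.143
  v = (-1 - (1)·1.000 - (1)·1.000) / (3) = -1.000
  w = (-7 - (2)·1.000 - (-2)·1.000) / (-8) = 0.875
Iteration 2:
  u = (-5 - (1)·-1.000 - (2)·0.875) / (-7) = 0.821
  v = (-1 - (1)·1.143 - (1)·0.875) / (3) = -1.006
  w = (-7 - (2)·1.143 - (-2)·-1.000) / (-8) = 1.411

1.411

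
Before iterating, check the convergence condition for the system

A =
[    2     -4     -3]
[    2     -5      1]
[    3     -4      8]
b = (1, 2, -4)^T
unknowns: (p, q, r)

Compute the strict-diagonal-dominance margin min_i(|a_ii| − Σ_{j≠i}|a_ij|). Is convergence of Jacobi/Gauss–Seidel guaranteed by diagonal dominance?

-5

row 1: |2| − (4+3) = -5
row 2: |-5| − (2+1) = 2
row 3: |8| − (3+4) = 1
minimum over rows = -5 → not strictly diagonally dominant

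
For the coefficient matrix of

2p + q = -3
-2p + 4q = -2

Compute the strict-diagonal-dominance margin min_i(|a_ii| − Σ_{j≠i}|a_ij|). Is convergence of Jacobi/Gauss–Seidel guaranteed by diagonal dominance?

row 1: |2| − (1) = 1
row 2: |4| − (2) = 2
minimum over rows = 1 → strictly diagonally dominant (convergence guaranteed)

1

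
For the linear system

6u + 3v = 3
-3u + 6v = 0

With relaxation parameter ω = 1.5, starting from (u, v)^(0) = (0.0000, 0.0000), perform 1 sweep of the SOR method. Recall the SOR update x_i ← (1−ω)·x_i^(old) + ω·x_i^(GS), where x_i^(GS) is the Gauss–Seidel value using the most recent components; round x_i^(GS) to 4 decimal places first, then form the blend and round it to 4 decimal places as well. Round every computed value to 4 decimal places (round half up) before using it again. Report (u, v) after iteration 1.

Iteration 1:
  u: GS value = (3 - (3)·0.0000) / (6) = 0.5000;  u ← (1−ω)·0.0000 + ω·0.5000 = 0.7500
  v: GS value = (0 - (-3)·0.7500) / (6) = 0.3750;  v ← (1−ω)·0.0000 + ω·0.3750 = 0.5625

(0.7500, 0.5625)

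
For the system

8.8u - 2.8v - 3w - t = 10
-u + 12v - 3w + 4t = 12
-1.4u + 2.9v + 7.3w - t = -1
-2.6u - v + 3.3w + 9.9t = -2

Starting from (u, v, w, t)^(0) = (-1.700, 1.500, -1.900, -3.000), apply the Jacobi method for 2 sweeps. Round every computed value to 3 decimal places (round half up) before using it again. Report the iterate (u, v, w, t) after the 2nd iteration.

(1.091, 0.639, -0.548, 0.592)

Iteration 1:
  u = (10 - (-2.8)·1.500 - (-3)·-1.900 - (-1)·-3.000) / (8.8) = 0.625
  v = (12 - (-1)·-1.700 - (-3)·-1.900 - (4)·-3.000) / (12) = 1.383
  w = (-1 - (-1.4)·-1.700 - (2.9)·1.500 - (-1)·-3.000) / (7.3) = -1.470
  t = (-2 - (-2.6)·-1.700 - (-1)·1.500 - (3.3)·-1.900) / (9.9) = 0.136
Iteration 2:
  u = (10 - (-2.8)·1.383 - (-3)·-1.470 - (-1)·0.136) / (8.8) = 1.091
  v = (12 - (-1)·0.625 - (-3)·-1.470 - (4)·0.136) / (12) = 0.639
  w = (-1 - (-1.4)·0.625 - (2.9)·1.383 - (-1)·0.136) / (7.3) = -0.548
  t = (-2 - (-2.6)·0.625 - (-1)·1.383 - (3.3)·-1.470) / (9.9) = 0.592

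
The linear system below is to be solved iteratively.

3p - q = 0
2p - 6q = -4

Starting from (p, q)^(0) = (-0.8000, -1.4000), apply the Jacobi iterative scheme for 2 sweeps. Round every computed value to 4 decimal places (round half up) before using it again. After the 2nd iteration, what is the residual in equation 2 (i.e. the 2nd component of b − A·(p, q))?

-1.2000

Iteration 1:
  p = (0 - (-1)·-1.4000) / (3) = -0.4667
  q = (-4 - (2)·-0.8000) / (-6) = 0.4000
Iteration 2:
  p = (0 - (-1)·0.4000) / (3) = 0.1333
  q = (-4 - (2)·-0.4667) / (-6) = 0.5111
Residual b − A·x = (0.1112, -1.2000)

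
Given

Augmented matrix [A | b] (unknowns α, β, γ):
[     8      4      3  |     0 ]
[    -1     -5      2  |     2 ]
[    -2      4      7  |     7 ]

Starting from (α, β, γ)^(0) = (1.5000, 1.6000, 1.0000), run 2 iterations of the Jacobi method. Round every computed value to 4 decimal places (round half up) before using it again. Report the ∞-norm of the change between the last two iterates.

Iteration 1:
  α = (0 - (4)·1.6000 - (3)·1.0000) / (8) = -1.1750
  β = (2 - (-1)·1.5000 - (2)·1.0000) / (-5) = -0.3000
  γ = (7 - (-2)·1.5000 - (4)·1.6000) / (7) = 0.5143
Iteration 2:
  α = (0 - (4)·-0.3000 - (3)·0.5143) / (8) = -0.0429
  β = (2 - (-1)·-1.1750 - (2)·0.5143) / (-5) = 0.0407
  γ = (7 - (-2)·-1.1750 - (4)·-0.3000) / (7) = 0.8357
Change: (1.1321, 0.3407, 0.3214) → max |·| = 1.1321

1.1321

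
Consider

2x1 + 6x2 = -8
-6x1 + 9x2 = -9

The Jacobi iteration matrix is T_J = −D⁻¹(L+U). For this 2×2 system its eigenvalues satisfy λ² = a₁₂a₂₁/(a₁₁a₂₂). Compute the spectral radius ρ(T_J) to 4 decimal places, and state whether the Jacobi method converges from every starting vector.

1.4142

a₁₂a₂₁/(a₁₁a₂₂) = (6)·(-6) / ((2)·(9)) = -2.000000
ρ = √|-2.000000| = √2.000000 = 1.4142
ρ > 1, so Jacobi diverges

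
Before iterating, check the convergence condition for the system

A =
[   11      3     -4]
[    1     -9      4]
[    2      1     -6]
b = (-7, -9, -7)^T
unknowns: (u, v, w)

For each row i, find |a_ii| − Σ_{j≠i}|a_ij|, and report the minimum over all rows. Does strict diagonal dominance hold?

row 1: |11| − (3+4) = 4
row 2: |-9| − (1+4) = 4
row 3: |-6| − (2+1) = 3
minimum over rows = 3 → strictly diagonally dominant (convergence guaranteed)

3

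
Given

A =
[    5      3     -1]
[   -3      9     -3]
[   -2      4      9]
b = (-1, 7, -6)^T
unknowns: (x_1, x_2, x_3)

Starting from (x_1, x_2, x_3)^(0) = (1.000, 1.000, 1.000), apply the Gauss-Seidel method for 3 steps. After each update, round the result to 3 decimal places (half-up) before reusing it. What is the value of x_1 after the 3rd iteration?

-0.410

Iteration 1:
  x_1 = (-1 - (3)·1.000 - (-1)·1.000) / (5) = -0.600
  x_2 = (7 - (-3)·-0.600 - (-3)·1.000) / (9) = 0.911
  x_3 = (-6 - (-2)·-0.600 - (4)·0.911) / (9) = -1.205
Iteration 2:
  x_1 = (-1 - (3)·0.911 - (-1)·-1.205) / (5) = -0.988
  x_2 = (7 - (-3)·-0.988 - (-3)·-1.205) / (9) = 0.047
  x_3 = (-6 - (-2)·-0.988 - (4)·0.047) / (9) = -0.907
Iteration 3:
  x_1 = (-1 - (3)·0.047 - (-1)·-0.907) / (5) = -0.410
  x_2 = (7 - (-3)·-0.410 - (-3)·-0.907) / (9) = 0.339
  x_3 = (-6 - (-2)·-0.410 - (4)·0.339) / (9) = -0.908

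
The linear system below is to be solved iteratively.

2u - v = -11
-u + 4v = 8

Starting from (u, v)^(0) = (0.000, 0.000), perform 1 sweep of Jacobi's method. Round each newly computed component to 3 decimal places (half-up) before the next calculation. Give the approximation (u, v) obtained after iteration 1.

(-5.500, 2.000)

Iteration 1:
  u = (-11 - (-1)·0.000) / (2) = -5.500
  v = (8 - (-1)·0.000) / (4) = 2.000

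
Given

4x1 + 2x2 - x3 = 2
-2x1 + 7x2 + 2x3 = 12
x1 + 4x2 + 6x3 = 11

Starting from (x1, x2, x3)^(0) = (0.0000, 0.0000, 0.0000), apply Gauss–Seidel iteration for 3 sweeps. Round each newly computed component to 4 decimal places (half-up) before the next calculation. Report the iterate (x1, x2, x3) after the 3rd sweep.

Iteration 1:
  x1 = (2 - (2)·0.0000 - (-1)·0.0000) / (4) = 0.5000
  x2 = (12 - (-2)·0.5000 - (2)·0.0000) / (7) = 1.8571
  x3 = (11 - (1)·0.5000 - (4)·1.8571) / (6) = 0.5119
Iteration 2:
  x1 = (2 - (2)·1.8571 - (-1)·0.5119) / (4) = -0.3006
  x2 = (12 - (-2)·-0.3006 - (2)·0.5119) / (7) = 1.4821
  x3 = (11 - (1)·-0.3006 - (4)·1.4821) / (6) = 0.8954
Iteration 3:
  x1 = (2 - (2)·1.4821 - (-1)·0.8954) / (4) = -0.0172
  x2 = (12 - (-2)·-0.0172 - (2)·0.8954) / (7) = 1.4535
  x3 = (11 - (1)·-0.0172 - (4)·1.4535) / (6) = 0.8672

(-0.0172, 1.4535, 0.8672)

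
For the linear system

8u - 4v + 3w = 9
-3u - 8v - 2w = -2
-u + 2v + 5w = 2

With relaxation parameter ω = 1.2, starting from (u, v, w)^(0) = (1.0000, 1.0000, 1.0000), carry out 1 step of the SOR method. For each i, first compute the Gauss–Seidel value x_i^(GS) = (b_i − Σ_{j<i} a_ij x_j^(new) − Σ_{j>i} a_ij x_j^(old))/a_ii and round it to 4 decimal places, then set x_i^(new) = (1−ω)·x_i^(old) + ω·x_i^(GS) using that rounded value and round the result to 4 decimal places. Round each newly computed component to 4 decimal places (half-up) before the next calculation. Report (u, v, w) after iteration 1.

(1.3000, -0.7850, 0.9688)

Iteration 1:
  u: GS value = (9 - (-4)·1.0000 - (3)·1.0000) / (8) = 1.2500;  u ← (1−ω)·1.0000 + ω·1.2500 = 1.3000
  v: GS value = (-2 - (-3)·1.3000 - (-2)·1.0000) / (-8) = -0.4875;  v ← (1−ω)·1.0000 + ω·-0.4875 = -0.7850
  w: GS value = (2 - (-1)·1.3000 - (2)·-0.7850) / (5) = 0.9740;  w ← (1−ω)·1.0000 + ω·0.9740 = 0.9688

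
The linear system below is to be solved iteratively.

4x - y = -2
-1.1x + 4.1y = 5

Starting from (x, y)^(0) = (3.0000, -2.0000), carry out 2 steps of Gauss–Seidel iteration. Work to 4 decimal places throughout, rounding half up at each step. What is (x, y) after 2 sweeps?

Iteration 1:
  x = (-2 - (-1)·-2.0000) / (4) = -1.0000
  y = (5 - (-1.1)·-1.0000) / (4.1) = 0.9512
Iteration 2:
  x = (-2 - (-1)·0.9512) / (4) = -0.2622
  y = (5 - (-1.1)·-0.2622) / (4.1) = 1.1492

(-0.2622, 1.1492)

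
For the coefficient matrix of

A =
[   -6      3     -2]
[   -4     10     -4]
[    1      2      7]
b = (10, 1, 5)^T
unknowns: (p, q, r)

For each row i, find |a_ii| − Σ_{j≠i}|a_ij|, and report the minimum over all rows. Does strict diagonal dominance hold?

row 1: |-6| − (3+2) = 1
row 2: |10| − (4+4) = 2
row 3: |7| − (1+2) = 4
minimum over rows = 1 → strictly diagonally dominant (convergence guaranteed)

1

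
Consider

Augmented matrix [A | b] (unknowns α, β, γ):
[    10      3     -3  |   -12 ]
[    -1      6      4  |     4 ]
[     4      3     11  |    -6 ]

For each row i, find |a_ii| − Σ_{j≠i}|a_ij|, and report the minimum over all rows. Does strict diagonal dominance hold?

row 1: |10| − (3+3) = 4
row 2: |6| − (1+4) = 1
row 3: |11| − (4+3) = 4
minimum over rows = 1 → strictly diagonally dominant (convergence guaranteed)

1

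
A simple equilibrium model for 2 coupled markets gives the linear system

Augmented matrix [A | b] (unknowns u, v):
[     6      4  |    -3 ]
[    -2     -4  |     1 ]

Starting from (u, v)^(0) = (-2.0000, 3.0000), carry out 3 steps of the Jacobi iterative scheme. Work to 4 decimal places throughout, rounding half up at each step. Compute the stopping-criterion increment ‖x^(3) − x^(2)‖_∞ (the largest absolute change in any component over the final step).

Iteration 1:
  u = (-3 - (4)·3.0000) / (6) = -2.5000
  v = (1 - (-2)·-2.0000) / (-4) = 0.7500
Iteration 2:
  u = (-3 - (4)·0.7500) / (6) = -1.0000
  v = (1 - (-2)·-2.5000) / (-4) = 1.0000
Iteration 3:
  u = (-3 - (4)·1.0000) / (6) = -1.1667
  v = (1 - (-2)·-1.0000) / (-4) = 0.2500
Change: (-0.1667, -0.7500) → max |·| = 0.7500

0.7500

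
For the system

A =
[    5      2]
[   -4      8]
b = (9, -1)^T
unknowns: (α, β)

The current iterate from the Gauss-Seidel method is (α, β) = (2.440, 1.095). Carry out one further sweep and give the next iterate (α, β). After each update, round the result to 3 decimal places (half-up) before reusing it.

(1.362, 0.556)

One sweep:
  α = (9 - (2)·1.095) / (5) = 1.362
  β = (-1 - (-4)·1.362) / (8) = 0.556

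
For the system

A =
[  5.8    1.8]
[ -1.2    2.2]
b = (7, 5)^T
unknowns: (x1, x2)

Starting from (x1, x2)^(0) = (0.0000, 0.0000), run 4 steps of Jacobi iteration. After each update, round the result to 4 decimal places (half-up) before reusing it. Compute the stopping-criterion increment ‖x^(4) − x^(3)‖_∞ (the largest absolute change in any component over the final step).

0.1194

Iteration 1:
  x1 = (7 - (1.8)·0.0000) / (5.8) = 1.2069
  x2 = (5 - (-1.2)·0.0000) / (2.2) = 2.2727
Iteration 2:
  x1 = (7 - (1.8)·2.2727) / (5.8) = 0.5016
  x2 = (5 - (-1.2)·1.2069) / (2.2) = 2.9310
Iteration 3:
  x1 = (7 - (1.8)·2.9310) / (5.8) = 0.2973
  x2 = (5 - (-1.2)·0.5016) / (2.2) = 2.5463
Iteration 4:
  x1 = (7 - (1.8)·2.5463) / (5.8) = 0.4167
  x2 = (5 - (-1.2)·0.2973) / (2.2) = 2.4349
Change: (0.1194, -0.1114) → max |·| = 0.1194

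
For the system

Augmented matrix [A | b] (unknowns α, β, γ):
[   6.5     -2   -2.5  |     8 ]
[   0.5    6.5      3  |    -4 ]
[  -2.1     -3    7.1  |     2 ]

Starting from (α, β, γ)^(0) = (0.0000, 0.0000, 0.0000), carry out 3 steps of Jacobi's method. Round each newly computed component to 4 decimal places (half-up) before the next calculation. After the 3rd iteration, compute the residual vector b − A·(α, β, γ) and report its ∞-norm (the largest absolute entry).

0.3805

Iteration 1:
  α = (8 - (-2)·0.0000 - (-2.5)·0.0000) / (6.5) = 1.2308
  β = (-4 - (0.5)·0.0000 - (3)·0.0000) / (6.5) = -0.6154
  γ = (2 - (-2.1)·0.0000 - (-3)·0.0000) / (7.1) = 0.2817
Iteration 2:
  α = (8 - (-2)·-0.6154 - (-2.5)·0.2817) / (6.5) = 1.1498
  β = (-4 - (0.5)·1.2308 - (3)·0.2817) / (6.5) = -0.8401
  γ = (2 - (-2.1)·1.2308 - (-3)·-0.6154) / (7.1) = 0.3857
Iteration 3:
  α = (8 - (-2)·-0.8401 - (-2.5)·0.3857) / (6.5) = 1.1206
  β = (-4 - (0.5)·1.1498 - (3)·0.3857) / (6.5) = -0.8818
  γ = (2 - (-2.1)·1.1498 - (-3)·-0.8401) / (7.1) = 0.2668
Residual b − A·x = (-0.3805, 0.3710, -0.1864); ∞-norm = 0.3805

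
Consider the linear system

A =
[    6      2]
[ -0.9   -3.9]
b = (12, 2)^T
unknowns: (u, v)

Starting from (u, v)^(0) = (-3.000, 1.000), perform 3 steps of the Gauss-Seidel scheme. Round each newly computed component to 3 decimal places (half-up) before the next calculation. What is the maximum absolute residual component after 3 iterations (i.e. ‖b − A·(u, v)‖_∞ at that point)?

0.022

Iteration 1:
  u = (12 - (2)·1.000) / (6) = 1.667
  v = (2 - (-0.9)·1.667) / (-3.9) = -0.898
Iteration 2:
  u = (12 - (2)·-0.898) / (6) = 2.299
  v = (2 - (-0.9)·2.299) / (-3.9) = -1.043
Iteration 3:
  u = (12 - (2)·-1.043) / (6) = 2.348
  v = (2 - (-0.9)·2.348) / (-3.9) = -1.055
Residual b − A·x = (0.022, -0.001); ∞-norm = 0.022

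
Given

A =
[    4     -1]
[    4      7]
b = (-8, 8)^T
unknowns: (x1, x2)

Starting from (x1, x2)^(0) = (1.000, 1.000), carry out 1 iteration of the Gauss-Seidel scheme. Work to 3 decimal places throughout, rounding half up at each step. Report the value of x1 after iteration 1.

-1.750

Iteration 1:
  x1 = (-8 - (-1)·1.000) / (4) = -1.750
  x2 = (8 - (4)·-1.750) / (7) = 2.143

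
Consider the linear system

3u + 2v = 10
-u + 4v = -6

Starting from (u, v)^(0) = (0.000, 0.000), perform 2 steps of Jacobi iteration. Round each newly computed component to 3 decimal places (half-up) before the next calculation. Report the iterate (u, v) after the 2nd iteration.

Iteration 1:
  u = (10 - (2)·0.000) / (3) = 3.333
  v = (-6 - (-1)·0.000) / (4) = -1.500
Iteration 2:
  u = (10 - (2)·-1.500) / (3) = 4.333
  v = (-6 - (-1)·3.333) / (4) = -0.667

(4.333, -0.667)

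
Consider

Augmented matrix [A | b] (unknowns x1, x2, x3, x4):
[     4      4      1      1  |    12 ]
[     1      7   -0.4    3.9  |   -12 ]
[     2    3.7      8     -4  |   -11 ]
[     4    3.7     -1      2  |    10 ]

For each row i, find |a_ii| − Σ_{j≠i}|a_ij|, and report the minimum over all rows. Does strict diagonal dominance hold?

-6.7

row 1: |4| − (4+1+1) = -2
row 2: |7| − (1+0.4+3.9) = 1.7
row 3: |8| − (2+3.7+4) = -1.7
row 4: |2| − (4+3.7+1) = -6.7
minimum over rows = -6.7 → not strictly diagonally dominant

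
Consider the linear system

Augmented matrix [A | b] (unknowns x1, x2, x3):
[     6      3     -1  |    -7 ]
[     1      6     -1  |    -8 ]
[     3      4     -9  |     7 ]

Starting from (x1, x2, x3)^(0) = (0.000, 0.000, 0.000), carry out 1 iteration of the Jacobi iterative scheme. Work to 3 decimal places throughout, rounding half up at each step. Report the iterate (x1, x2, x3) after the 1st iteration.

(-1.167, -1.333, -0.778)

Iteration 1:
  x1 = (-7 - (3)·0.000 - (-1)·0.000) / (6) = -1.167
  x2 = (-8 - (1)·0.000 - (-1)·0.000) / (6) = -1.333
  x3 = (7 - (3)·0.000 - (4)·0.000) / (-9) = -0.778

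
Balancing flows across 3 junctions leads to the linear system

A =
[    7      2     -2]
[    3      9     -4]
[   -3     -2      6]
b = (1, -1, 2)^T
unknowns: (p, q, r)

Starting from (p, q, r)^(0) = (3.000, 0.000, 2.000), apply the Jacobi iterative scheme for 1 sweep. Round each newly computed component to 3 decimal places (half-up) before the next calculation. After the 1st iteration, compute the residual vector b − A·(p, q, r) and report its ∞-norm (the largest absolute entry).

Iteration 1:
  p = (1 - (2)·0.000 - (-2)·2.000) / (7) = 0.714
  q = (-1 - (3)·3.000 - (-4)·2.000) / (9) = -0.222
  r = (2 - (-3)·3.000 - (-2)·0.000) / (6) = 1.833
Residual b − A·x = (0.112, 6.188, -7.300); ∞-norm = 7.300

7.300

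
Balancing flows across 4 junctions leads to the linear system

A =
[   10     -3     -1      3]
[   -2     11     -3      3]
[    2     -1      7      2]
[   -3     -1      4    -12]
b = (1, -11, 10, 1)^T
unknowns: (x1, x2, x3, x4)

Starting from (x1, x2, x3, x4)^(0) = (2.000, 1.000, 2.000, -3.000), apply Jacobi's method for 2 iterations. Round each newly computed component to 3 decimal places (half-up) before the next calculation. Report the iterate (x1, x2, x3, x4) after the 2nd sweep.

Iteration 1:
  x1 = (1 - (-3)·1.000 - (-1)·2.000 - (3)·-3.000) / (10) = 1.500
  x2 = (-11 - (-2)·2.000 - (-3)·2.000 - (3)·-3.000) / (11) = 0.727
  x3 = (10 - (2)·2.000 - (-1)·1.000 - (2)·-3.000) / (7) = 1.857
  x4 = (1 - (-3)·2.000 - (-1)·1.000 - (4)·2.000) / (-12) = 0.000
Iteration 2:
  x1 = (1 - (-3)·0.727 - (-1)·1.857 - (3)·0.000) / (10) = 0.504
  x2 = (-11 - (-2)·1.500 - (-3)·1.857 - (3)·0.000) / (11) = -0.221
  x3 = (10 - (2)·1.500 - (-1)·0.727 - (2)·0.000) / (7) = 1.104
  x4 = (1 - (-3)·1.500 - (-1)·0.727 - (4)·1.857) / (-12) = 0.100

(0.504, -0.221, 1.104, 0.100)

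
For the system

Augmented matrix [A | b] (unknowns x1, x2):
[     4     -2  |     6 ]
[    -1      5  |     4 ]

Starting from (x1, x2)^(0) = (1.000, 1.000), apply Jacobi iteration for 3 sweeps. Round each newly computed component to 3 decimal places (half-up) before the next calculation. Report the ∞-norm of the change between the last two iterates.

Iteration 1:
  x1 = (6 - (-2)·1.000) / (4) = 2.000
  x2 = (4 - (-1)·1.000) / (5) = 1.000
Iteration 2:
  x1 = (6 - (-2)·1.000) / (4) = 2.000
  x2 = (4 - (-1)·2.000) / (5) = 1.200
Iteration 3:
  x1 = (6 - (-2)·1.200) / (4) = 2.100
  x2 = (4 - (-1)·2.000) / (5) = 1.200
Change: (0.100, 0.000) → max |·| = 0.100

0.100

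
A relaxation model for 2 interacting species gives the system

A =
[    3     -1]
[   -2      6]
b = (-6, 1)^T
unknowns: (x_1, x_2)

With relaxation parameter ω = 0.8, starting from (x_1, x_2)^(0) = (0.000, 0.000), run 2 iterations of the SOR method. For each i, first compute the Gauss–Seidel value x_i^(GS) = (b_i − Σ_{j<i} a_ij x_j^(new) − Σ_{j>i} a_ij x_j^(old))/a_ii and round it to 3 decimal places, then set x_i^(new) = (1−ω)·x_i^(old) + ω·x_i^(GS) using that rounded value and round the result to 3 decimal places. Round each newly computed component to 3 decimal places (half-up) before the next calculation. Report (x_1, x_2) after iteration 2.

(-1.998, -0.458)

Iteration 1:
  x_1: GS value = (-6 - (-1)·0.000) / (3) = -2.000;  x_1 ← (1−ω)·0.000 + ω·-2.000 = -1.600
  x_2: GS value = (1 - (-2)·-1.600) / (6) = -0.367;  x_2 ← (1−ω)·0.000 + ω·-0.367 = -0.294
Iteration 2:
  x_1: GS value = (-6 - (-1)·-0.294) / (3) = -2.098;  x_1 ← (1−ω)·-1.600 + ω·-2.098 = -1.998
  x_2: GS value = (1 - (-2)·-1.998) / (6) = -0.499;  x_2 ← (1−ω)·-0.294 + ω·-0.499 = -0.458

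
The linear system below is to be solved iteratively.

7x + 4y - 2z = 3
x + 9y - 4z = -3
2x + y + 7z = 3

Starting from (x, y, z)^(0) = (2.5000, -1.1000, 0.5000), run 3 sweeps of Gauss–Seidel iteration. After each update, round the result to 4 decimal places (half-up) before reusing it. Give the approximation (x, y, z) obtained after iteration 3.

Iteration 1:
  x = (3 - (4)·-1.1000 - (-2)·0.5000) / (7) = 1.2000
  y = (-3 - (1)·1.2000 - (-4)·0.5000) / (9) = -0.2444
  z = (3 - (2)·1.2000 - (1)·-0.2444) / (7) = 0.1206
Iteration 2:
  x = (3 - (4)·-0.2444 - (-2)·0.1206) / (7) = 0.6027
  y = (-3 - (1)·0.6027 - (-4)·0.1206) / (9) = -0.3467
  z = (3 - (2)·0.6027 - (1)·-0.3467) / (7) = 0.3059
Iteration 3:
  x = (3 - (4)·-0.3467 - (-2)·0.3059) / (7) = 0.7141
  y = (-3 - (1)·0.7141 - (-4)·0.3059) / (9) = -0.2767
  z = (3 - (2)·0.7141 - (1)·-0.2767) / (7) = 0.2641

(0.7141, -0.2767, 0.2641)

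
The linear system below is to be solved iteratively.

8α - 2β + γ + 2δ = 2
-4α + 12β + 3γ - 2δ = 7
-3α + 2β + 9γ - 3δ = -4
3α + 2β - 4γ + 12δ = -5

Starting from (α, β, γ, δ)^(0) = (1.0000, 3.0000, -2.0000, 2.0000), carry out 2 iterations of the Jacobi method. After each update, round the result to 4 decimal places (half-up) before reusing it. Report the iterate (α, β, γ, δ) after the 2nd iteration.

(1.1597, 0.5556, -1.1944, -0.9329)

Iteration 1:
  α = (2 - (-2)·3.0000 - (1)·-2.0000 - (2)·2.0000) / (8) = 0.7500
  β = (7 - (-4)·1.0000 - (3)·-2.0000 - (-2)·2.0000) / (12) = 1.7500
  γ = (-4 - (-3)·1.0000 - (2)·3.0000 - (-3)·2.0000) / (9) = -0.1111
  δ = (-5 - (3)·1.0000 - (2)·3.0000 - (-4)·-2.0000) / (12) = -1.8333
Iteration 2:
  α = (2 - (-2)·1.7500 - (1)·-0.1111 - (2)·-1.8333) / (8) = 1.1597
  β = (7 - (-4)·0.7500 - (3)·-0.1111 - (-2)·-1.8333) / (12) = 0.5556
  γ = (-4 - (-3)·0.7500 - (2)·1.7500 - (-3)·-1.8333) / (9) = -1.1944
  δ = (-5 - (3)·0.7500 - (2)·1.7500 - (-4)·-0.1111) / (12) = -0.9329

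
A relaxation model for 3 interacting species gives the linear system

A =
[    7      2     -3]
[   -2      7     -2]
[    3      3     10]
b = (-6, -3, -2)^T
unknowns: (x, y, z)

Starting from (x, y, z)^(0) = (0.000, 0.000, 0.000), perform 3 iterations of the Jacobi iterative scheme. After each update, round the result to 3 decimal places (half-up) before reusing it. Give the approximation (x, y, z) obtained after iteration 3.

Iteration 1:
  x = (-6 - (2)·0.000 - (-3)·0.000) / (7) = -0.857
  y = (-3 - (-2)·0.000 - (-2)·0.000) / (7) = -0.429
  z = (-2 - (3)·0.000 - (3)·0.000) / (10) = -0.200
Iteration 2:
  x = (-6 - (2)·-0.429 - (-3)·-0.200) / (7) = -0.820
  y = (-3 - (-2)·-0.857 - (-2)·-0.200) / (7) = -0.731
  z = (-2 - (3)·-0.857 - (3)·-0.429) / (10) = 0.186
Iteration 3:
  x = (-6 - (2)·-0.731 - (-3)·0.186) / (7) = -0.569
  y = (-3 - (-2)·-0.820 - (-2)·0.186) / (7) = -0.610
  z = (-2 - (3)·-0.820 - (3)·-0.731) / (10) = 0.265

(-0.569, -0.610, 0.265)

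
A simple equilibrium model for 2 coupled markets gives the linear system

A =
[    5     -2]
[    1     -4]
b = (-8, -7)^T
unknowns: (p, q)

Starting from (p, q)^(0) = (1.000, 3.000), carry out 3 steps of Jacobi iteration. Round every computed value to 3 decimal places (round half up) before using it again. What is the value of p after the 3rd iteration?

Iteration 1:
  p = (-8 - (-2)·3.000) / (5) = -0.400
  q = (-7 - (1)·1.000) / (-4) = 2.000
Iteration 2:
  p = (-8 - (-2)·2.000) / (5) = -0.800
  q = (-7 - (1)·-0.400) / (-4) = 1.650
Iteration 3:
  p = (-8 - (-2)·1.650) / (5) = -0.940
  q = (-7 - (1)·-0.800) / (-4) = 1.550

-0.940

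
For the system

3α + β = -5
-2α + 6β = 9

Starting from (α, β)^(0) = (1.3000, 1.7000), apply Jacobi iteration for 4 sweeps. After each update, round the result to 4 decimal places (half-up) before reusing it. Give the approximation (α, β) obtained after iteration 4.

(-1.9099, 0.8605)

Iteration 1:
  α = (-5 - (1)·1.7000) / (3) = -2.2333
  β = (9 - (-2)·1.3000) / (6) = 1.9333
Iteration 2:
  α = (-5 - (1)·1.9333) / (3) = -2.3111
  β = (9 - (-2)·-2.2333) / (6) = 0.7556
Iteration 3:
  α = (-5 - (1)·0.7556) / (3) = -1.9185
  β = (9 - (-2)·-2.3111) / (6) = 0.7296
Iteration 4:
  α = (-5 - (1)·0.7296) / (3) = -1.9099
  β = (9 - (-2)·-1.9185) / (6) = 0.8605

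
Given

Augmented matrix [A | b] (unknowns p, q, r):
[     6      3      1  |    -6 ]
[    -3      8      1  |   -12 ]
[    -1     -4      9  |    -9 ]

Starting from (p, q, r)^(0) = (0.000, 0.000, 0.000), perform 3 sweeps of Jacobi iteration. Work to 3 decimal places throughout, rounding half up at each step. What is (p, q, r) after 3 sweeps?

(0.171, -1.309, -1.787)

Iteration 1:
  p = (-6 - (3)·0.000 - (1)·0.000) / (6) = -1.000
  q = (-12 - (-3)·0.000 - (1)·0.000) / (8) = -1.500
  r = (-9 - (-1)·0.000 - (-4)·0.000) / (9) = -1.000
Iteration 2:
  p = (-6 - (3)·-1.500 - (1)·-1.000) / (6) = -0.083
  q = (-12 - (-3)·-1.000 - (1)·-1.000) / (8) = -1.750
  r = (-9 - (-1)·-1.000 - (-4)·-1.500) / (9) = -1.778
Iteration 3:
  p = (-6 - (3)·-1.750 - (1)·-1.778) / (6) = 0.171
  q = (-12 - (-3)·-0.083 - (1)·-1.778) / (8) = -1.309
  r = (-9 - (-1)·-0.083 - (-4)·-1.750) / (9) = -1.787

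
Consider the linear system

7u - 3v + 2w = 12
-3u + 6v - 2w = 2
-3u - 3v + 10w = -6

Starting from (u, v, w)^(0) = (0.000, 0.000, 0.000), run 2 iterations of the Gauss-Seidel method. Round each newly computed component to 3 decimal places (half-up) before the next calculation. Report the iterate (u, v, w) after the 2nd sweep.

(2.147, 1.497, 0.493)

Iteration 1:
  u = (12 - (-3)·0.000 - (2)·0.000) / (7) = 1.714
  v = (2 - (-3)·1.714 - (-2)·0.000) / (6) = 1.190
  w = (-6 - (-3)·1.714 - (-3)·1.190) / (10) = 0.271
Iteration 2:
  u = (12 - (-3)·1.190 - (2)·0.271) / (7) = 2.147
  v = (2 - (-3)·2.147 - (-2)·0.271) / (6) = 1.497
  w = (-6 - (-3)·2.147 - (-3)·1.497) / (10) = 0.493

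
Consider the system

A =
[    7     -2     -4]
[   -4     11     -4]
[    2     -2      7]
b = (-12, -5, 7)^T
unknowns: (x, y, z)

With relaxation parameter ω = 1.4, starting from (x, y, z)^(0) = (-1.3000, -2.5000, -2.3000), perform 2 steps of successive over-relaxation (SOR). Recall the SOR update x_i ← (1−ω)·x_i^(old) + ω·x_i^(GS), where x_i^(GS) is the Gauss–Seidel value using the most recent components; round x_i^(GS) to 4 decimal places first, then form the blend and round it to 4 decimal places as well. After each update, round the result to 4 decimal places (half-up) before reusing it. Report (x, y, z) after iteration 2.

(0.5432, 2.4129, 0.9783)

Iteration 1:
  x: GS value = (-12 - (-2)·-2.5000 - (-4)·-2.3000) / (7) = -3.7429;  x ← (1−ω)·-1.3000 + ω·-3.7429 = -4.7201
  y: GS value = (-5 - (-4)·-4.7201 - (-4)·-2.3000) / (11) = -3.0073;  y ← (1−ω)·-2.5000 + ω·-3.0073 = -3.2102
  z: GS value = (7 - (2)·-4.7201 - (-2)·-3.2102) / (7) = 1.4314;  z ← (1−ω)·-2.3000 + ω·1.4314 = 2.9240
Iteration 2:
  x: GS value = (-12 - (-2)·-3.2102 - (-4)·2.9240) / (7) = -0.9606;  x ← (1−ω)·-4.7201 + ω·-0.9606 = 0.5432
  y: GS value = (-5 - (-4)·0.5432 - (-4)·2.9240) / (11) = 0.8063;  y ← (1−ω)·-3.2102 + ω·0.8063 = 2.4129
  z: GS value = (7 - (2)·0.5432 - (-2)·2.4129) / (7) = 1.5342;  z ← (1−ω)·2.9240 + ω·1.5342 = 0.9783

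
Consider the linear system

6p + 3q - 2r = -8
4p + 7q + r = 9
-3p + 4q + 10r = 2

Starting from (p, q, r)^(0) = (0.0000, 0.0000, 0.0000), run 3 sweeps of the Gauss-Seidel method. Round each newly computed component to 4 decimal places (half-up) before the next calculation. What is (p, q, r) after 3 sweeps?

(-3.4188, 3.4962, -2.2241)

Iteration 1:
  p = (-8 - (3)·0.0000 - (-2)·0.0000) / (6) = -1.3333
  q = (9 - (4)·-1.3333 - (1)·0.0000) / (7) = 2.0476
  r = (2 - (-3)·-1.3333 - (4)·2.0476) / (10) = -1.0190
Iteration 2:
  p = (-8 - (3)·2.0476 - (-2)·-1.0190) / (6) = -2.6968
  q = (9 - (4)·-2.6968 - (1)·-1.0190) / (7) = 2.9723
  r = (2 - (-3)·-2.6968 - (4)·2.9723) / (10) = -1.7980
Iteration 3:
  p = (-8 - (3)·2.9723 - (-2)·-1.7980) / (6) = -3.4188
  q = (9 - (4)·-3.4188 - (1)·-1.7980) / (7) = 3.4962
  r = (2 - (-3)·-3.4188 - (4)·3.4962) / (10) = -2.2241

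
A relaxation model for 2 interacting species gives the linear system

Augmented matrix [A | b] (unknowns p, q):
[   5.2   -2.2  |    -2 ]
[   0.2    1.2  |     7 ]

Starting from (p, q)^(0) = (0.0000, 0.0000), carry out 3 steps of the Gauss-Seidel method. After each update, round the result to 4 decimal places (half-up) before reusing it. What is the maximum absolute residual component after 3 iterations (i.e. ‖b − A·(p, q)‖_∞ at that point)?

0.0646

Iteration 1:
  p = (-2 - (-2.2)·0.0000) / (5.2) = -0.3846
  q = (7 - (0.2)·-0.3846) / (1.2) = 5.8974
Iteration 2:
  p = (-2 - (-2.2)·5.8974) / (5.2) = 2.1104
  q = (7 - (0.2)·2.1104) / (1.2) = 5.4816
Iteration 3:
  p = (-2 - (-2.2)·5.4816) / (5.2) = 1.9345
  q = (7 - (0.2)·1.9345) / (1.2) = 5.5109
Residual b − A·x = (0.0646, 0.0000); ∞-norm = 0.0646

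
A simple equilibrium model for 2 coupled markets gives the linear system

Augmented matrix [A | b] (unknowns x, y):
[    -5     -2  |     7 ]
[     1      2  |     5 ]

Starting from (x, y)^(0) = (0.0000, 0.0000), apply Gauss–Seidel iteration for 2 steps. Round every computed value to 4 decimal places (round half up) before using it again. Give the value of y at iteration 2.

3.8400

Iteration 1:
  x = (7 - (-2)·0.0000) / (-5) = -1.4000
  y = (5 - (1)·-1.4000) / (2) = 3.2000
Iteration 2:
  x = (7 - (-2)·3.2000) / (-5) = -2.6800
  y = (5 - (1)·-2.6800) / (2) = 3.8400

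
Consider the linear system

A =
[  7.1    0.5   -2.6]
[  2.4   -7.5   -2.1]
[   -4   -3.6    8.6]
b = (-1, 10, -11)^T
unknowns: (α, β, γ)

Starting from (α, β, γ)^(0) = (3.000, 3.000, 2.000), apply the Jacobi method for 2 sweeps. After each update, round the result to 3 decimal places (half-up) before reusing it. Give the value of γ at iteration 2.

-1.493

Iteration 1:
  α = (-1 - (0.5)·3.000 - (-2.6)·2.000) / (7.1) = 0.380
  β = (10 - (2.4)·3.000 - (-2.1)·2.000) / (-7.5) = -0.933
  γ = (-11 - (-4)·3.000 - (-3.6)·3.000) / (8.6) = 1.372
Iteration 2:
  α = (-1 - (0.5)·-0.933 - (-2.6)·1.372) / (7.1) = 0.427
  β = (10 - (2.4)·0.380 - (-2.1)·1.372) / (-7.5) = -1.596
  γ = (-11 - (-4)·0.380 - (-3.6)·-0.933) / (8.6) = -1.493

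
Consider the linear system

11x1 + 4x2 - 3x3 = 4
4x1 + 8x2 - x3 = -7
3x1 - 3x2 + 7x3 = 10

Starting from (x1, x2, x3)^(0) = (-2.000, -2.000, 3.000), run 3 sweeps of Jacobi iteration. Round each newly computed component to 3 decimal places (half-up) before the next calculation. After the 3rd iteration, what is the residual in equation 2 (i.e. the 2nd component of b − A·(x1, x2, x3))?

-2.816

Iteration 1:
  x1 = (4 - (4)·-2.000 - (-3)·3.000) / (11) = 1.909
  x2 = (-7 - (4)·-2.000 - (-1)·3.000) / (8) = 0.500
  x3 = (10 - (3)·-2.000 - (-3)·-2.000) / (7) = 1.429
Iteration 2:
  x1 = (4 - (4)·0.500 - (-3)·1.429) / (11) = 0.572
  x2 = (-7 - (4)·1.909 - (-1)·1.429) / (8) = -1.651
  x3 = (10 - (3)·1.909 - (-3)·0.500) / (7) = 0.825
Iteration 3:
  x1 = (4 - (4)·-1.651 - (-3)·0.825) / (11) = 1.189
  x2 = (-7 - (4)·0.572 - (-1)·0.825) / (8) = -1.058
  x3 = (10 - (3)·0.572 - (-3)·-1.651) / (7) = 0.476
Residual b − A·x = (-3.419, -2.816, -0.073)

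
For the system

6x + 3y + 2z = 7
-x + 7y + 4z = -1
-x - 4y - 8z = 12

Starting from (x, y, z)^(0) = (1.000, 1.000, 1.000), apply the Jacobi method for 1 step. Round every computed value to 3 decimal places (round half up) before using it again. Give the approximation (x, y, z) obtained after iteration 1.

(0.333, -0.571, -2.125)

Iteration 1:
  x = (7 - (3)·1.000 - (2)·1.000) / (6) = 0.333
  y = (-1 - (-1)·1.000 - (4)·1.000) / (7) = -0.571
  z = (12 - (-1)·1.000 - (-4)·1.000) / (-8) = -2.125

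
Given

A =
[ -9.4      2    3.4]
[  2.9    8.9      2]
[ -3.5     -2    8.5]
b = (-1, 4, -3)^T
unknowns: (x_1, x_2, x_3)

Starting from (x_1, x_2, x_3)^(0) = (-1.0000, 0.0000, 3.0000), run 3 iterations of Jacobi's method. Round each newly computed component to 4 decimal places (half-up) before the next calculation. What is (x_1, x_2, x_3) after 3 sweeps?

(0.2144, 0.4616, -0.3593)

Iteration 1:
  x_1 = (-1 - (2)·0.0000 - (3.4)·3.0000) / (-9.4) = 1.1915
  x_2 = (4 - (2.9)·-1.0000 - (2)·3.0000) / (8.9) = 0.1011
  x_3 = (-3 - (-3.5)·-1.0000 - (-2)·0.0000) / (8.5) = -0.7647
Iteration 2:
  x_1 = (-1 - (2)·0.1011 - (3.4)·-0.7647) / (-9.4) = -0.1487
  x_2 = (4 - (2.9)·1.1915 - (2)·-0.7647) / (8.9) = 0.2330
  x_3 = (-3 - (-3.5)·1.1915 - (-2)·0.1011) / (8.5) = 0.1615
Iteration 3:
  x_1 = (-1 - (2)·0.2330 - (3.4)·0.1615) / (-9.4) = 0.2144
  x_2 = (4 - (2.9)·-0.1487 - (2)·0.1615) / (8.9) = 0.4616
  x_3 = (-3 - (-3.5)·-0.1487 - (-2)·0.2330) / (8.5) = -0.3593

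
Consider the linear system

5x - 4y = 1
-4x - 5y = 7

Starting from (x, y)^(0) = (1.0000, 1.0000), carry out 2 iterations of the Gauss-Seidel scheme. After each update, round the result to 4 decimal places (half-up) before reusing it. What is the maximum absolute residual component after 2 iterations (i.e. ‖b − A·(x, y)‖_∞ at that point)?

8.1920

Iteration 1:
  x = (1 - (-4)·1.0000) / (5) = 1.0000
  y = (7 - (-4)·1.0000) / (-5) = -2.2000
Iteration 2:
  x = (1 - (-4)·-2.2000) / (5) = -1.5600
  y = (7 - (-4)·-1.5600) / (-5) = -0.1520
Residual b − A·x = (8.1920, 0.0000); ∞-norm = 8.1920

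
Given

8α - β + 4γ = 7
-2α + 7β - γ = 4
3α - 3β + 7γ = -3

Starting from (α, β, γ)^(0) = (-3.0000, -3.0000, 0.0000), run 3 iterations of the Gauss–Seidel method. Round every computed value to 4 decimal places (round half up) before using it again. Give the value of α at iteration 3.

Iteration 1:
  α = (7 - (-1)·-3.0000 - (4)·0.0000) / (8) = 0.5000
  β = (4 - (-2)·0.5000 - (-1)·0.0000) / (7) = 0.7143
  γ = (-3 - (3)·0.5000 - (-3)·0.7143) / (7) = -0.3367
Iteration 2:
  α = (7 - (-1)·0.7143 - (4)·-0.3367) / (8) = 1.1326
  β = (4 - (-2)·1.1326 - (-1)·-0.3367) / (7) = 0.8469
  γ = (-3 - (3)·1.1326 - (-3)·0.8469) / (7) = -0.5510
Iteration 3:
  α = (7 - (-1)·0.8469 - (4)·-0.5510) / (8) = 1.2564
  β = (4 - (-2)·1.2564 - (-1)·-0.5510) / (7) = 0.8517
  γ = (-3 - (3)·1.2564 - (-3)·0.8517) / (7) = -0.6020

1.2564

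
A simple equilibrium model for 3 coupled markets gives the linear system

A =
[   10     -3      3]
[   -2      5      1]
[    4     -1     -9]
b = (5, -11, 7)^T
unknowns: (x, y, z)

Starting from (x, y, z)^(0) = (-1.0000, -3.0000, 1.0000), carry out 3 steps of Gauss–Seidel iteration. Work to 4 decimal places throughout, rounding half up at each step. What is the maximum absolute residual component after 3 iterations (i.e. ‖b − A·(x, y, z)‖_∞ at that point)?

0.1419

Iteration 1:
  x = (5 - (-3)·-3.0000 - (3)·1.0000) / (10) = -0.7000
  y = (-11 - (-2)·-0.7000 - (1)·1.0000) / (5) = -2.6800
  z = (7 - (4)·-0.7000 - (-1)·-2.6800) / (-9) = -0.7911
Iteration 2:
  x = (5 - (-3)·-2.6800 - (3)·-0.7911) / (10) = -0.0667
  y = (-11 - (-2)·-0.0667 - (1)·-0.7911) / (5) = -2.0685
  z = (7 - (4)·-0.0667 - (-1)·-2.0685) / (-9) = -0.5776
Iteration 3:
  x = (5 - (-3)·-2.0685 - (3)·-0.5776) / (10) = 0.0527
  y = (-11 - (-2)·0.0527 - (1)·-0.5776) / (5) = -2.0634
  z = (7 - (4)·0.0527 - (-1)·-2.0634) / (-9) = -0.5251
Residual b − A·x = (-0.1419, -0.0525, -0.0001); ∞-norm = 0.1419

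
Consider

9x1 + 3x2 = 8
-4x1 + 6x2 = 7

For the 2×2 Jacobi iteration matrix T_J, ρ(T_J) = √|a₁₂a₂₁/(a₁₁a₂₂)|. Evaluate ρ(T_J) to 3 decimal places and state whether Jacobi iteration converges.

0.471

a₁₂a₂₁/(a₁₁a₂₂) = (3)·(-4) / ((9)·(6)) = -0.222222
ρ = √|-0.222222| = √0.222222 = 0.471
ρ < 1, so Jacobi converges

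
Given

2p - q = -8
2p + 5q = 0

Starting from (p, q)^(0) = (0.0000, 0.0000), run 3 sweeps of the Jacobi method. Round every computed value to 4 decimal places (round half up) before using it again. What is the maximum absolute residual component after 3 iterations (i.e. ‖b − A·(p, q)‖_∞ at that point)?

Iteration 1:
  p = (-8 - (-1)·0.0000) / (2) = -4.0000
  q = (0 - (2)·0.0000) / (5) = 0.0000
Iteration 2:
  p = (-8 - (-1)·0.0000) / (2) = -4.0000
  q = (0 - (2)·-4.0000) / (5) = 1.6000
Iteration 3:
  p = (-8 - (-1)·1.6000) / (2) = -3.2000
  q = (0 - (2)·-4.0000) / (5) = 1.6000
Residual b − A·x = (0.0000, -1.6000); ∞-norm = 1.6000

1.6000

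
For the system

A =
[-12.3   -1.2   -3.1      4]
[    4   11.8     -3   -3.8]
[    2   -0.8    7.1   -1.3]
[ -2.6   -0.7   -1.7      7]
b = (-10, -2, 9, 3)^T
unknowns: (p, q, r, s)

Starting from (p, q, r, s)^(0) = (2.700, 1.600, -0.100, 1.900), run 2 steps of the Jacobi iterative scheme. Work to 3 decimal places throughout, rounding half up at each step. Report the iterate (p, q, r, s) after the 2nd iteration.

(1.110, 0.158, 1.132, 1.113)

Iteration 1:
  p = (-10 - (-1.2)·1.600 - (-3.1)·-0.100 - (4)·1.900) / (-12.3) = 1.300
  q = (-2 - (4)·2.700 - (-3)·-0.100 - (-3.8)·1.900) / (11.8) = -0.498
  r = (9 - (2)·2.700 - (-0.8)·1.600 - (-1.3)·1.900) / (7.1) = 1.035
  s = (3 - (-2.6)·2.700 - (-0.7)·1.600 - (-1.7)·-0.100) / (7) = 1.567
Iteration 2:
  p = (-10 - (-1.2)·-0.498 - (-3.1)·1.035 - (4)·1.567) / (-12.3) = 1.110
  q = (-2 - (4)·1.300 - (-3)·1.035 - (-3.8)·1.567) / (11.8) = 0.158
  r = (9 - (2)·1.300 - (-0.8)·-0.498 - (-1.3)·1.567) / (7.1) = 1.132
  s = (3 - (-2.6)·1.300 - (-0.7)·-0.498 - (-1.7)·1.035) / (7) = 1.113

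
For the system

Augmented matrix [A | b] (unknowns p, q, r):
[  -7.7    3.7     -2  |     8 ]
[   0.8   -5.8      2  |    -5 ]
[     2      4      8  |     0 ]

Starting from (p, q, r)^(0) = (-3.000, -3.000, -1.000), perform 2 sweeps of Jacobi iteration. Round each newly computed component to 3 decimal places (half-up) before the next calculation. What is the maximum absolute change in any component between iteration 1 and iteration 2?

1.746

Iteration 1:
  p = (8 - (3.7)·-3.000 - (-2)·-1.000) / (-7.7) = -2.221
  q = (-5 - (0.8)·-3.000 - (2)·-1.000) / (-5.8) = 0.103
  r = (0 - (2)·-3.000 - (4)·-3.000) / (8) = 2.250
Iteration 2:
  p = (8 - (3.7)·0.103 - (-2)·2.250) / (-7.7) = -1.574
  q = (-5 - (0.8)·-2.221 - (2)·2.250) / (-5.8) = 1.332
  r = (0 - (2)·-2.221 - (4)·0.103) / (8) = 0.504
Change: (0.647, 1.229, -1.746) → max |·| = 1.746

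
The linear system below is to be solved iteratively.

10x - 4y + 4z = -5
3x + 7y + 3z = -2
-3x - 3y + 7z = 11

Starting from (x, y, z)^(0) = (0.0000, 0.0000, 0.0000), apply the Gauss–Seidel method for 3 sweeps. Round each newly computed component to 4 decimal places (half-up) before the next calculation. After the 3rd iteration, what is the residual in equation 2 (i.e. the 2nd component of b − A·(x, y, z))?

-0.2252

Iteration 1:
  x = (-5 - (-4)·0.0000 - (4)·0.0000) / (10) = -0.5000
  y = (-2 - (3)·-0.5000 - (3)·0.0000) / (7) = -0.0714
  z = (11 - (-3)·-0.5000 - (-3)·-0.0714) / (7) = 1.3265
Iteration 2:
  x = (-5 - (-4)·-0.0714 - (4)·1.3265) / (10) = -1.0592
  y = (-2 - (3)·-1.0592 - (3)·1.3265) / (7) = -0.4003
  z = (11 - (-3)·-1.0592 - (-3)·-0.4003) / (7) = 0.9459
Iteration 3:
  x = (-5 - (-4)·-0.4003 - (4)·0.9459) / (10) = -1.0385
  y = (-2 - (3)·-1.0385 - (3)·0.9459) / (7) = -0.2460
  z = (11 - (-3)·-1.0385 - (-3)·-0.2460) / (7) = 1.0209
Residual b − A·x = (0.3174, -0.2252, 0.0002)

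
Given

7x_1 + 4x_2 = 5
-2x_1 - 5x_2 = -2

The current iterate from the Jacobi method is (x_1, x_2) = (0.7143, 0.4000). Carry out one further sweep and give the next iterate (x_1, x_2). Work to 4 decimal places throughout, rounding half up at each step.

(0.4857, 0.1143)

One sweep:
  x_1 = (5 - (4)·0.4000) / (7) = 0.4857
  x_2 = (-2 - (-2)·0.7143) / (-5) = 0.1143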